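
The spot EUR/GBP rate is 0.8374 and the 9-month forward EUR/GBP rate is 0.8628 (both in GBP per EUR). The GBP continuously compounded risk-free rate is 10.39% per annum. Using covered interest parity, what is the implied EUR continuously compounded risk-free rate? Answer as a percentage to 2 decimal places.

6.41%

F = S·e^((r_GBP − r_EUR)T) ⇒ r_EUR = r_GBP − ln(F/S)/T
ln(0.8628/0.8374) = 0.029881; /(9/12) = 0.039841
r_EUR = 0.1039 − 0.039841 = 0.064059
r_EUR = 6.41%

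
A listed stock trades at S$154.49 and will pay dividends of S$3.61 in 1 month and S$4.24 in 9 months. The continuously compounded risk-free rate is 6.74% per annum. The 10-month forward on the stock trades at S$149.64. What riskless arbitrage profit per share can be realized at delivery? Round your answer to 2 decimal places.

S$5.71 per share

PV(dividends) I = 3.61·e^(−0.0674·1/12) + 4.24·e^(−0.0674·9/12) = 7.6208
Fair forward F* = (S − I)·e^(rT) = (154.49 − 7.6208)·e^0.056167 = 146.8692 × 1.057774 = 155.3544
Market S$149.64 < fair 155.3544: forward underpriced → reverse cash-and-carry (short the stock, invest proceeds at r, pay the dividends, go long the forward).
Profit at T = |F_mkt − F*| = |149.64 − 155.3544| = S$5.71 per share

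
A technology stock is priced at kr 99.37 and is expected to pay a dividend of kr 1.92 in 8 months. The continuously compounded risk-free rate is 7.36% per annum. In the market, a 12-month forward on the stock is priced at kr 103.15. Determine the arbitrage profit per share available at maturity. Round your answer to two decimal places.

PV(dividends) I = 1.92·e^(−0.0736·8/12) = 1.8281
Fair forward F* = (S − I)·e^(rT) = (99.37 − 1.8281)·e^0.073600 = 97.5419 × 1.076376 = 104.9918
Market kr 103.15 < fair 104.9918: forward underpriced → reverse cash-and-carry (short the stock, invest proceeds at r, pay the dividends, go long the forward).
Profit at T = |F_mkt − F*| = |103.15 − 104.9918| = kr 1.84 per share

kr 1.84 per share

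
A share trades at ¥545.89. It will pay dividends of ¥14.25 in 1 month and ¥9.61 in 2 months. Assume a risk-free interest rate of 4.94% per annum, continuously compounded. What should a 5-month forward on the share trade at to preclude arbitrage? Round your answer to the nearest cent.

PV(dividends) I = 14.25·e^(−0.0494·1/12) + 9.61·e^(−0.0494·2/12)
I = 14.1915 + 9.5312 = 23.7227
F = (S − I)·e^(rT) = (545.89 − 23.7227) · e^(0.0494·5/12)
= 522.1673 · e^0.020583 = 522.1673 × 1.020796 = ¥533.03

¥533.03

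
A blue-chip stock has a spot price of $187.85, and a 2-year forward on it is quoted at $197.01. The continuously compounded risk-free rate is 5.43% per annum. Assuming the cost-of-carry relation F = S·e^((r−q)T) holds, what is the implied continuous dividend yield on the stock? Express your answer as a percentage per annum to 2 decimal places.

From F = S·e^((r−q)T): (r − q) = ln(F/S)/T
ln(197.01/187.85) = ln(1.048762) = 0.047610
(r − q) = 0.047610 / (2) = 0.023805
q = r − ln(F/S)/T = 0.0543 − 0.023805 = 0.030495
q = 3.05%

3.05%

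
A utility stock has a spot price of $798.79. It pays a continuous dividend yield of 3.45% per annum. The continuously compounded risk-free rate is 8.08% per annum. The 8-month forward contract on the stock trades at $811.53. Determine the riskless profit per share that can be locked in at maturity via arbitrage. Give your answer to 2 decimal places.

Fair forward: F* = S·e^(carry·T), with carry = (r − q) = 0.0808 − 0.0345 = 0.0463
F* = 798.79 · e^(0.0463 × 8/12) = 798.79 · e^0.030867 = 798.79 × 1.031348 = $823.8305
Market $811.53 < fair $823.8305: forward underpriced → reverse cash-and-carry (short spot, go long the forward).
At maturity, profit = |F_mkt − F*| = |811.53 − 823.8305| = $12.30 per share

$12.30 per share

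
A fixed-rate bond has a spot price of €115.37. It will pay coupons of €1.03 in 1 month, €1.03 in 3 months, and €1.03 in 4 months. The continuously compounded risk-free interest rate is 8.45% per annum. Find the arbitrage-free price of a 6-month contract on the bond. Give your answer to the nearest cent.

€117.19

PV(coupons) I = 1.03·e^(−0.0845·1/12) + 1.03·e^(−0.0845·3/12) + 1.03·e^(−0.0845·4/12)
I = 1.0228 + 1.0085 + 1.0014 = 3.0327
F = (S − I)·e^(rT) = (115.37 − 3.0327) · e^(0.0845·6/12)
= 112.3373 · e^0.042250 = 112.3373 × 1.043155 = €117.19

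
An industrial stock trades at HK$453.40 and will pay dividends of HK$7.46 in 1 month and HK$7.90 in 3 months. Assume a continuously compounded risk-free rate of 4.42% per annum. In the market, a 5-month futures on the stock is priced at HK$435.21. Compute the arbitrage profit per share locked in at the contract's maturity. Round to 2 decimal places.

PV(dividends) I = 7.46·e^(−0.0442·1/12) + 7.90·e^(−0.0442·3/12) = 15.2458
Fair futures F* = (S − I)·e^(rT) = (453.40 − 15.2458)·e^0.018417 = 438.1542 × 1.018588 = 446.2986
Market HK$435.21 < fair 446.2986: forward underpriced → reverse cash-and-carry (short the stock, invest proceeds at r, pay the dividends, go long the forward).
Profit at T = |F_mkt − F*| = |435.21 − 446.2986| = HK$11.09 per share

HK$11.09 per share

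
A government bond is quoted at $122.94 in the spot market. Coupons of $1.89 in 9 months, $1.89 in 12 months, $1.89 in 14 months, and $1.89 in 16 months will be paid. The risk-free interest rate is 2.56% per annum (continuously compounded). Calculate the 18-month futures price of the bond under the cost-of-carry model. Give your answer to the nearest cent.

$120.11

PV(coupons) I = 1.89·e^(−0.0256·9/12) + 1.89·e^(−0.0256·12/12) + 1.89·e^(−0.0256·14/12) + 1.89·e^(−0.0256·16/12)
I = 1.8541 + 1.8422 + 1.8344 + 1.8266 = 7.3573
F = (S − I)·e^(rT) = (122.94 − 7.3573) · e^(0.0256·18/12)
= 115.5827 · e^0.038400 = 115.5827 × 1.039147 = $120.11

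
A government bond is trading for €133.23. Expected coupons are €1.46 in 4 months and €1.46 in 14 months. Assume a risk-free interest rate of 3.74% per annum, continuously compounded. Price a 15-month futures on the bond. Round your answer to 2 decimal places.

PV(coupons) I = 1.46·e^(−0.0374·4/12) + 1.46·e^(−0.0374·14/12)
I = 1.4419 + 1.3977 = 2.8396
F = (S − I)·e^(rT) = (133.23 − 2.8396) · e^(0.0374·15/12)
= 130.3904 · e^0.046750 = 130.3904 × 1.047860 = €136.63

€136.63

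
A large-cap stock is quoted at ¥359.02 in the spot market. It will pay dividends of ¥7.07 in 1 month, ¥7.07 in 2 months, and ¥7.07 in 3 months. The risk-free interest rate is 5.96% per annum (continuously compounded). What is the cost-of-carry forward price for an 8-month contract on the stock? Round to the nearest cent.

PV(dividends) I = 7.07·e^(−0.0596·1/12) + 7.07·e^(−0.0596·2/12) + 7.07·e^(−0.0596·3/12)
I = 7.0350 + 7.0001 + 6.9654 = 21.0005
F = (S − I)·e^(rT) = (359.02 − 21.0005) · e^(0.0596·8/12)
= 338.0195 · e^0.039733 = 338.0195 × 1.040533 = ¥351.72

¥351.72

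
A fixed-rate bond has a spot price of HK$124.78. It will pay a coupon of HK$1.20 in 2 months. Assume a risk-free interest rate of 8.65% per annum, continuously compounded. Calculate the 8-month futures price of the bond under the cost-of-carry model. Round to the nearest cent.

PV(coupons) I = 1.20·e^(−0.0865·2/12)
I = 1.1828
F = (S − I)·e^(rT) = (124.78 − 1.1828) · e^(0.0865·8/12)
= 123.5972 · e^0.057667 = 123.5972 × 1.059362 = HK$130.93

HK$130.93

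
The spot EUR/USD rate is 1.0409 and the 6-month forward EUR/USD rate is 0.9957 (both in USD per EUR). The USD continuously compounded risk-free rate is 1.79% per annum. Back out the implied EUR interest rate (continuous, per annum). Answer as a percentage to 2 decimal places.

F = S·e^((r_USD − r_EUR)T) ⇒ r_EUR = r_USD − ln(F/S)/T
ln(0.9957/1.0409) = -0.044395; /(6/12) = -0.088790
r_EUR = 0.0179 + 0.088790 = 0.106690
r_EUR = 10.67%

10.67%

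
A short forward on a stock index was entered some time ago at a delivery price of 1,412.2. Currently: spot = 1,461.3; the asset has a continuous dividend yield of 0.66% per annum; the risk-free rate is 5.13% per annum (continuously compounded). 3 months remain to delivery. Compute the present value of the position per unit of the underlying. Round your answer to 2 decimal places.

-64.69

Current fair forward for the remaining 3 months: F = S·e^((r − q)·T), (r − q) = 0.0513 − 0.0066 = 0.0447
F = 1461.3 · e^(0.0447 × 3/12) = 1461.3 × 1.01123767 = 1477.7216
Value of long forward = (F − K)·e^(−rT) = (1477.7216 − 1412.2) · e^(−0.0513·3/12)
= 65.5216 × 0.98725689 = 64.69
Short position value = −(long value) = -64.69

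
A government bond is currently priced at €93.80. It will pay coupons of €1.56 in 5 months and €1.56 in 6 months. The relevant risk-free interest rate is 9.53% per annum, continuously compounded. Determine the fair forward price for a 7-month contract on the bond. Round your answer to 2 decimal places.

PV(coupons) I = 1.56·e^(−0.0953·5/12) + 1.56·e^(−0.0953·6/12)
I = 1.4993 + 1.4874 = 2.9867
F = (S − I)·e^(rT) = (93.80 − 2.9867) · e^(0.0953·7/12)
= 90.8133 · e^0.055592 = 90.8133 × 1.057166 = €96.00

€96.00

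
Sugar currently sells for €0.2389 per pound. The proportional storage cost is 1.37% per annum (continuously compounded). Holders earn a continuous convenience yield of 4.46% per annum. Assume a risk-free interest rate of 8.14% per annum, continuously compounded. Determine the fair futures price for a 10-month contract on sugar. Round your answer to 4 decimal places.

Net carry = r + u − y = 0.0814 + 0.0137 − 0.0446 = 0.0505
F = S·e^((r+u−y)T) = 0.2389 · e^(0.0505 × 10/12) = 0.2389 · e^0.042083
= 0.2389 × 1.042981 = €0.2492 per pound

€0.2492 per pound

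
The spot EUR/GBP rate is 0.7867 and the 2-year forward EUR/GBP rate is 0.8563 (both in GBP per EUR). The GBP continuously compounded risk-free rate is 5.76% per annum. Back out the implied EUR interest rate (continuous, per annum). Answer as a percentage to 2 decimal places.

1.52%

F = S·e^((r_GBP − r_EUR)T) ⇒ r_EUR = r_GBP − ln(F/S)/T
ln(0.8563/0.7867) = 0.084774; /(2) = 0.042387
r_EUR = 0.0576 − 0.042387 = 0.015213
r_EUR = 1.52%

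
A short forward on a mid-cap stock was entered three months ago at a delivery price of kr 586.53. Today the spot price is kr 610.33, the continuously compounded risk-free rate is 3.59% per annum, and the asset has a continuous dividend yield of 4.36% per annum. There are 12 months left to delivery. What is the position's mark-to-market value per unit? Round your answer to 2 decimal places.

Current fair forward for the remaining 12 months: F = S·e^((r − q)·T), (r − q) = 0.0359 − 0.0436 = -0.0077
F = 610.33 · e^(-0.0077 × 12/12) = 610.33 × 0.992330 = 605.6488
Value of long forward = (F − K)·e^(−rT) = (605.6488 − 586.53) · e^(−0.0359·12/12)
= 19.1188 × 0.964737 = 18.44
Short position value = −(long value) = -kr 18.44

-kr 18.44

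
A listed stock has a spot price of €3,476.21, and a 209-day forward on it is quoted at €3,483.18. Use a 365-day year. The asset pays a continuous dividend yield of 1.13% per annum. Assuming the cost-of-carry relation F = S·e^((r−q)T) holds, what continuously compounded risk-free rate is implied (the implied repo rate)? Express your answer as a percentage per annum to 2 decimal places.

From F = S·e^((r−q)T): (r − q) = ln(F/S)/T
ln(3483.18/3476.21) = ln(1.002005) = 0.002003
(r − q) = 0.002003 / (209/365) = 0.003498
r = ln(F/S)/T + q = 0.003498 + 0.0113 = 0.014798
r = 1.48%

1.48%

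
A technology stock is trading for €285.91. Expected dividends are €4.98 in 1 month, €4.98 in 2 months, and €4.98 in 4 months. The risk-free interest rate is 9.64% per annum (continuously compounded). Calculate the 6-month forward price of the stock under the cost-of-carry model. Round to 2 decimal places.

PV(dividends) I = 4.98·e^(−0.0964·1/12) + 4.98·e^(−0.0964·2/12) + 4.98·e^(−0.0964·4/12)
I = 4.9402 + 4.9006 + 4.8225 = 14.6633
F = (S − I)·e^(rT) = (285.91 − 14.6633) · e^(0.0964·6/12)
= 271.2467 · e^0.048200 = 271.2467 × 1.049381 = €284.64

€284.64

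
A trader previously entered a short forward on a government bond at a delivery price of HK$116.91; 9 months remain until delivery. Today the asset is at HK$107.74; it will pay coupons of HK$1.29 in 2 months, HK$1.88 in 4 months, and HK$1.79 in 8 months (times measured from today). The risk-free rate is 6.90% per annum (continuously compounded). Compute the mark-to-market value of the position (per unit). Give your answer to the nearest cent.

PV(remaining coupons) I = 1.29·e^(−0.0690·2/12) + 1.88·e^(−0.0690·4/12) + 1.79·e^(−0.0690·8/12) = 4.8220
Current forward F = (S − I)·e^(rT) = (107.74 − 4.8220)·e^(0.0690·9/12) = 102.9180 × 1.053112 = 108.3842
Value (long) = (F − K)·e^(−rT) = (108.3842 − 116.91) × 0.949566 = -8.0958
Short position value = −(long value) = HK$8.10

HK$8.10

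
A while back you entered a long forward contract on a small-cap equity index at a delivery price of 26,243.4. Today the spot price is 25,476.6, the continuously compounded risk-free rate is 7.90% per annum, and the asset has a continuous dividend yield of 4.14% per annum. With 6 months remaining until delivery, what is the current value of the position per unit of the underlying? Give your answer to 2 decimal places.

Current fair forward for the remaining 6 months: F = S·e^((r − q)·T), (r − q) = 0.0790 − 0.0414 = 0.0376
F = 25476.6 · e^(0.0376 × 6/12) = 25476.6 × 1.01897783 = 25960.0906
Value of long forward = (F − K)·e^(−rT) = (25960.0906 − 26243.4) · e^(−0.0790·6/12)
= -283.3094 × 0.96126995 = -272.34

-272.34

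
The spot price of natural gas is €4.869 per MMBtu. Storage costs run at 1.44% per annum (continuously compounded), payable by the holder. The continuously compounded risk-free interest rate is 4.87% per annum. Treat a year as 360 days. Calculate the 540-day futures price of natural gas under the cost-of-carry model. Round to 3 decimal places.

€5.352 per MMBtu

Net carry = r + u − y = 0.0487 + 0.0144 − 0.0000 = 0.0631
F = S·e^((r+u−y)T) = 4.869 · e^(0.0631 × 540/360) = 4.869 · e^0.094650
= 4.869 × 1.099274 = €5.352 per MMBtu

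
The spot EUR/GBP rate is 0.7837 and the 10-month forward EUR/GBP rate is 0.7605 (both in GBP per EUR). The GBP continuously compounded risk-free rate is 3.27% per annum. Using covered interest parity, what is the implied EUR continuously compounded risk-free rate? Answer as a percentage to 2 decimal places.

6.88%

F = S·e^((r_GBP − r_EUR)T) ⇒ r_EUR = r_GBP − ln(F/S)/T
ln(0.7605/0.7837) = -0.030050; /(10/12) = -0.036060
r_EUR = 0.0327 + 0.036060 = 0.068760
r_EUR = 6.88%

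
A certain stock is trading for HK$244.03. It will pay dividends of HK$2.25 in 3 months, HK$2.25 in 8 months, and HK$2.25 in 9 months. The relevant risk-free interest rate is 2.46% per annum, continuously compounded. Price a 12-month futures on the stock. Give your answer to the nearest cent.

PV(dividends) I = 2.25·e^(−0.0246·3/12) + 2.25·e^(−0.0246·8/12) + 2.25·e^(−0.0246·9/12)
I = 2.2362 + 2.2134 + 2.2089 = 6.6585
F = (S − I)·e^(rT) = (244.03 − 6.6585) · e^(0.0246·12/12)
= 237.3715 · e^0.024600 = 237.3715 × 1.024905 = HK$243.28

HK$243.28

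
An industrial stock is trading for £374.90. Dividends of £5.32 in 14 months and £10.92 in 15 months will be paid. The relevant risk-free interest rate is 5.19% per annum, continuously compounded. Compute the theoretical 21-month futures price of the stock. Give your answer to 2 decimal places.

£393.85

PV(dividends) I = 5.32·e^(−0.0519·14/12) + 10.92·e^(−0.0519·15/12)
I = 5.0074 + 10.2341 = 15.2415
F = (S − I)·e^(rT) = (374.90 − 15.2415) · e^(0.0519·21/12)
= 359.6585 · e^0.090825 = 359.6585 × 1.095077 = £393.85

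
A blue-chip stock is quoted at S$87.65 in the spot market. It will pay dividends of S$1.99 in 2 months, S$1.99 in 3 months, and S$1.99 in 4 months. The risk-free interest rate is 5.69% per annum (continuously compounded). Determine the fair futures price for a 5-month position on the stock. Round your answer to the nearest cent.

PV(dividends) I = 1.99·e^(−0.0569·2/12) + 1.99·e^(−0.0569·3/12) + 1.99·e^(−0.0569·4/12)
I = 1.9712 + 1.9619 + 1.9526 = 5.8857
F = (S − I)·e^(rT) = (87.65 − 5.8857) · e^(0.0569·5/12)
= 81.7643 · e^0.023708 = 81.7643 × 1.023991 = S$83.73

S$83.73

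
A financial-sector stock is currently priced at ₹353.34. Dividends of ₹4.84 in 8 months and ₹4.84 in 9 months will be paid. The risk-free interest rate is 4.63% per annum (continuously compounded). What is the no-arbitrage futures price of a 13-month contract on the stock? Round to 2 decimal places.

₹361.67

PV(dividends) I = 4.84·e^(−0.0463·8/12) + 4.84·e^(−0.0463·9/12)
I = 4.6929 + 4.6748 = 9.3677
F = (S − I)·e^(rT) = (353.34 − 9.3677) · e^(0.0463·13/12)
= 343.9723 · e^0.050158 = 343.9723 × 1.051437 = ₹361.67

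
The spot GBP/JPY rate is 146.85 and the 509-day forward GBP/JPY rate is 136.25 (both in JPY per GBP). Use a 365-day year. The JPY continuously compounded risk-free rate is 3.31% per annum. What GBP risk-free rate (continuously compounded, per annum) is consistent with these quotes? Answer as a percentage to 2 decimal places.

8.68%

F = S·e^((r_JPY − r_GBP)T) ⇒ r_GBP = r_JPY − ln(F/S)/T
ln(136.25/146.85) = -0.074920; /(509/365) = -0.053725
r_GBP = 0.0331 + 0.053725 = 0.086825
r_GBP = 8.68%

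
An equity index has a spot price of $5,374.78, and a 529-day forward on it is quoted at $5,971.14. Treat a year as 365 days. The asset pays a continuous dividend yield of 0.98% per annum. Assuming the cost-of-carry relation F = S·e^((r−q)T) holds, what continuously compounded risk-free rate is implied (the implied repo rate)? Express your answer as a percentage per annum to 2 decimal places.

From F = S·e^((r−q)T): (r − q) = ln(F/S)/T
ln(5971.14/5374.78) = ln(1.110955) = 0.105220
(r − q) = 0.105220 / (529/365) = 0.072600
r = ln(F/S)/T + q = 0.072600 + 0.0098 = 0.082400
r = 8.24%

8.24%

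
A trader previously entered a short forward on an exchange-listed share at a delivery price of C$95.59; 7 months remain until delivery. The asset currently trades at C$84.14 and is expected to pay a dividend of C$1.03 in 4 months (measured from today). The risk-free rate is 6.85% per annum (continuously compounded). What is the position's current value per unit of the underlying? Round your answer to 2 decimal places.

PV(remaining dividends) I = 1.03·e^(−0.0685·4/12) = 1.0067
Current forward F = (S − I)·e^(rT) = (84.14 − 1.0067)·e^(0.0685·7/12) = 83.1333 × 1.040767 = 86.5224
Value (long) = (F − K)·e^(−rT) = (86.5224 − 95.59) × 0.960829 = -8.7124
Short position value = −(long value) = C$8.71

C$8.71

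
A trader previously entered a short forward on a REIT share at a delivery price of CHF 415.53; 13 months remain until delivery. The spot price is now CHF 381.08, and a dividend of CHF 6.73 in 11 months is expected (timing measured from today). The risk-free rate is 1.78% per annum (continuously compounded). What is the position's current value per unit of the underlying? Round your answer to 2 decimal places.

PV(remaining dividends) I = 6.73·e^(−0.0178·11/12) = 6.6211
Current forward F = (S − I)·e^(rT) = (381.08 − 6.6211)·e^(0.0178·13/12) = 374.4589 × 1.019470 = 381.7496
Value (long) = (F − K)·e^(−rT) = (381.7496 − 415.53) × 0.980901 = -33.1352
Short position value = −(long value) = CHF 33.14

CHF 33.14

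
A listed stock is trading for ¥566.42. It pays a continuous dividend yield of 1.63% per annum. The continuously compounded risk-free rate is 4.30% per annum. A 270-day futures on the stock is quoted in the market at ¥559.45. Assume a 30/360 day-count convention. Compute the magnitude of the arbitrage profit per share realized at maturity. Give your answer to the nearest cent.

Fair futures: F* = S·e^(carry·T), with carry = (r − q) = 0.0430 − 0.0163 = 0.0267
F* = 566.42 · e^(0.0267 × 270/360) = 566.42 · e^0.020025 = 566.42 × 1.020227 = ¥577.8770
Market ¥559.45 < fair ¥577.8770: forward underpriced → reverse cash-and-carry (short spot, go long the forward).
At maturity, profit = |F_mkt − F*| = |559.45 − 577.8770| = ¥18.43 per share

¥18.43 per share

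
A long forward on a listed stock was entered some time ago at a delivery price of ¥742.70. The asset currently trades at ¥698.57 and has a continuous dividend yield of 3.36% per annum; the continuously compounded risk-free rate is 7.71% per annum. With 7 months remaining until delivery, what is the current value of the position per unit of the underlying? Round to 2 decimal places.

Current fair forward for the remaining 7 months: F = S·e^((r − q)·T), (r − q) = 0.0771 − 0.0336 = 0.0435
F = 698.57 · e^(0.0435 × 7/12) = 698.57 × 1.025700 = 716.5232
Value of long forward = (F − K)·e^(−rT) = (716.5232 − 742.70) · e^(−0.0771·7/12)
= -26.1768 × 0.956021 = -25.03

-¥25.03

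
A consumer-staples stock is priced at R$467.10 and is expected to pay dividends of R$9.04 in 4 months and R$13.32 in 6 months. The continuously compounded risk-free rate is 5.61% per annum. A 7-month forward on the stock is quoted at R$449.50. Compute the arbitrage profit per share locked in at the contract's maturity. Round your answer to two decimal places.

R$10.59 per share

PV(dividends) I = 9.04·e^(−0.0561·4/12) + 13.32·e^(−0.0561·6/12) = 21.8241
Fair forward F* = (S − I)·e^(rT) = (467.10 − 21.8241)·e^0.032725 = 445.2759 × 1.033266 = 460.0884
Market R$449.50 < fair 460.0884: forward underpriced → reverse cash-and-carry (short the stock, invest proceeds at r, pay the dividends, go long the forward).
Profit at T = |F_mkt − F*| = |449.50 − 460.0884| = R$10.59 per share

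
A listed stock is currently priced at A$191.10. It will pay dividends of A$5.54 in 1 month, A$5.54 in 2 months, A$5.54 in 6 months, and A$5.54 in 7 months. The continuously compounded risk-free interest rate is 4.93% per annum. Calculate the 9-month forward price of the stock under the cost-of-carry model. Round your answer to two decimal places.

PV(dividends) I = 5.54·e^(−0.0493·1/12) + 5.54·e^(−0.0493·2/12) + 5.54·e^(−0.0493·6/12) + 5.54·e^(−0.0493·7/12)
I = 5.5173 + 5.4947 + 5.4051 + 5.3829 = 21.8000
F = (S − I)·e^(rT) = (191.10 − 21.8000) · e^(0.0493·9/12)
= 169.3000 · e^0.036975 = 169.3000 × 1.037667 = A$175.68

A$175.68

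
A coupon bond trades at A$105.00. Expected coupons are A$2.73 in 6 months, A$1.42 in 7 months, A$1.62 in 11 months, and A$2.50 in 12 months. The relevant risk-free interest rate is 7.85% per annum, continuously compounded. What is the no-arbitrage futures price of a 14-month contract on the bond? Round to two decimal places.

A$106.52

PV(coupons) I = 2.73·e^(−0.0785·6/12) + 1.42·e^(−0.0785·7/12) + 1.62·e^(−0.0785·11/12) + 2.50·e^(−0.0785·12/12)
I = 2.6249 + 1.3564 + 1.5075 + 2.3113 = 7.8001
F = (S − I)·e^(rT) = (105.00 − 7.8001) · e^(0.0785·14/12)
= 97.1999 · e^0.091583 = 97.1999 × 1.095908 = A$106.52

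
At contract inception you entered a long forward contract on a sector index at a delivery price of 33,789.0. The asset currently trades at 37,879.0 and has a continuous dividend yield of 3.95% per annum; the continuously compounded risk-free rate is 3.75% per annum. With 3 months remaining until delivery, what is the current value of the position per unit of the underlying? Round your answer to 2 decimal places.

Current fair forward for the remaining 3 months: F = S·e^((r − q)·T), (r − q) = 0.0375 − 0.0395 = -0.0020
F = 37879.0 · e^(-0.0020 × 3/12) = 37879.0 × 0.99950012 = 37860.0650
Value of long forward = (F − K)·e^(−rT) = (37860.0650 − 33789.0) · e^(−0.0375·3/12)
= 4071.0650 × 0.99066881 = 4033.08

4033.08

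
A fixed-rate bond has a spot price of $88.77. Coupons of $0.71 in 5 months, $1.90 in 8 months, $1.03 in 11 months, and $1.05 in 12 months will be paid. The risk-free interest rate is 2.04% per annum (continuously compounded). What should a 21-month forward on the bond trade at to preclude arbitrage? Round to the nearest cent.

PV(coupons) I = 0.71·e^(−0.0204·5/12) + 1.90·e^(−0.0204·8/12) + 1.03·e^(−0.0204·11/12) + 1.05·e^(−0.0204·12/12)
I = 0.7040 + 1.8743 + 1.0109 + 1.0288 = 4.6180
F = (S − I)·e^(rT) = (88.77 − 4.6180) · e^(0.0204·21/12)
= 84.1520 · e^0.035700 = 84.1520 × 1.036345 = $87.21

$87.21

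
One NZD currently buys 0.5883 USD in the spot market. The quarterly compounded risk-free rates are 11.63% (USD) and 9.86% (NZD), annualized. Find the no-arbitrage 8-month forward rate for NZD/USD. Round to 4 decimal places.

0.5951

By covered interest parity, F = S · (1+r_USD/4)^(4T) / (1+r_NZD/4)^(4T)
= 0.5883 × 1.079424 / 1.067091 = 0.5883 × 1.011558
F = 0.5951 USD per NZD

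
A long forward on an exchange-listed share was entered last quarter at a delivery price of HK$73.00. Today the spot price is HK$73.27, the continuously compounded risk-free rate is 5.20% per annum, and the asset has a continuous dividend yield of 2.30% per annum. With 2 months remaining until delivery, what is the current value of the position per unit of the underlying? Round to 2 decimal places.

HK$0.62

Current fair forward for the remaining 2 months: F = S·e^((r − q)·T), (r − q) = 0.0520 − 0.0230 = 0.0290
F = 73.27 · e^(0.0290 × 2/12) = 73.27 × 1.004845 = 73.6250
Value of long forward = (F − K)·e^(−rT) = (73.6250 − 73.00) · e^(−0.0520·2/12)
= 0.6250 × 0.991371 = 0.62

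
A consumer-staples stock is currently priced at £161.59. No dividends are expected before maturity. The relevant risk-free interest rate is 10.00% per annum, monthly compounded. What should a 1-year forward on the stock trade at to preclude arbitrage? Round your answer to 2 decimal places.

F = S · (1+r/12)^(12T)
= 161.59 × 1.104713
F = £178.51

£178.51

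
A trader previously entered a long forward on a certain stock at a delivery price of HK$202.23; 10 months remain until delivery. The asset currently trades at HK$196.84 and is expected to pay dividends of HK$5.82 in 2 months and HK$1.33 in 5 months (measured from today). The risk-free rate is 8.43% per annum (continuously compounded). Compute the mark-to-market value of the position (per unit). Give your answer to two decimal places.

PV(remaining dividends) I = 5.82·e^(−0.0843·2/12) + 1.33·e^(−0.0843·5/12) = 7.0229
Current forward F = (S − I)·e^(rT) = (196.84 − 7.0229)·e^(0.0843·10/12) = 189.8171 × 1.072776 = 203.6312
Value (long) = (F − K)·e^(−rT) = (203.6312 − 202.23) × 0.932161 = 1.3061
Value = HK$1.31

HK$1.31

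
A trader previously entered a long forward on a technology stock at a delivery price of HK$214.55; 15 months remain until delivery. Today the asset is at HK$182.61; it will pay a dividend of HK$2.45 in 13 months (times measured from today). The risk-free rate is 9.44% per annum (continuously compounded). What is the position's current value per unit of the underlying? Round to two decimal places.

PV(remaining dividends) I = 2.45·e^(−0.0944·13/12) = 2.2118
Current forward F = (S − I)·e^(rT) = (182.61 − 2.2118)·e^(0.0944·15/12) = 180.3982 × 1.125244 = 202.9920
Value (long) = (F − K)·e^(−rT) = (202.9920 − 214.55) × 0.888696 = -10.2715
Value = -HK$10.27

-HK$10.27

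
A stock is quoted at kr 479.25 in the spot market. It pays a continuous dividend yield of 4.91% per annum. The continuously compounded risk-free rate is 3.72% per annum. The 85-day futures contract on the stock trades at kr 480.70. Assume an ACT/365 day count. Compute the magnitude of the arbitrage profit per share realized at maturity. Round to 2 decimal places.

kr 2.78 per share

Fair futures: F* = S·e^(carry·T), with carry = (r − q) = 0.0372 − 0.0491 = -0.0119
F* = 479.25 · e^(-0.0119 × 85/365) = 479.25 · e^-0.002771 = 479.25 × 0.997233 = kr 477.9239
Market kr 480.70 > fair kr 477.9239: forward overpriced → cash-and-carry (buy spot, short the forward).
At maturity, profit = |F_mkt − F*| = |480.70 − 477.9239| = kr 2.78 per share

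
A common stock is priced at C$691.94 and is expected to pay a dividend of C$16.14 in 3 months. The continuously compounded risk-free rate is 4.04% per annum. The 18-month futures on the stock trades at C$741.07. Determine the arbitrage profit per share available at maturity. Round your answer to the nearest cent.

C$22.88 per share

PV(dividends) I = 16.14·e^(−0.0404·3/12) = 15.9778
Fair futures F* = (S − I)·e^(rT) = (691.94 − 15.9778)·e^0.060600 = 675.9622 × 1.062474 = 718.1923
Market C$741.07 > fair 718.1923: forward overpriced → cash-and-carry (borrow at r, buy the stock and collect the dividends, short the forward).
Profit at T = |F_mkt − F*| = |741.07 − 718.1923| = C$22.88 per share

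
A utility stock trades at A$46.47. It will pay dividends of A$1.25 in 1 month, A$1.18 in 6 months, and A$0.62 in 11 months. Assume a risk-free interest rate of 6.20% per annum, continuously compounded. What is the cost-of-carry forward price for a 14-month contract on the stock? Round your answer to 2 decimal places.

A$46.76

PV(dividends) I = 1.25·e^(−0.0620·1/12) + 1.18·e^(−0.0620·6/12) + 0.62·e^(−0.0620·11/12)
I = 1.2436 + 1.1440 + 0.5857 = 2.9733
F = (S − I)·e^(rT) = (46.47 − 2.9733) · e^(0.0620·14/12)
= 43.4967 · e^0.072333 = 43.4967 × 1.075013 = A$46.76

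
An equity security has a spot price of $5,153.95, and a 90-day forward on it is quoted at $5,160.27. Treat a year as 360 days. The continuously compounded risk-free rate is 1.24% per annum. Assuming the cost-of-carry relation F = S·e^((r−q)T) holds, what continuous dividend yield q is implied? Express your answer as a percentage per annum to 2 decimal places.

0.75%

From F = S·e^((r−q)T): (r − q) = ln(F/S)/T
ln(5160.27/5153.95) = ln(1.001226) = 0.001225
(r − q) = 0.001225 / (90/360) = 0.004900
q = r − ln(F/S)/T = 0.0124 − 0.004900 = 0.007500
q = 0.75%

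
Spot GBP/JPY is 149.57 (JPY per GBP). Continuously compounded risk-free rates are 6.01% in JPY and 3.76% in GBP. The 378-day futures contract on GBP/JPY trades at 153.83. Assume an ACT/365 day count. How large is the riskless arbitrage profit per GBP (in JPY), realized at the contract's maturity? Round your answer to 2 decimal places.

Fair futures: F* = S·e^(carry·T), with carry = (r_JPY − r_GBP) = 0.0601 − 0.0376 = 0.0225
F* = 149.57 · e^(0.0225 × 378/365) = 149.57 · e^0.023301 = 149.57 × 1.023575 = 153.0961
Market 153.83 > fair 153.0961: forward overpriced → cash-and-carry (buy spot, short the forward).
At maturity, profit = |F_mkt − F*| = |153.83 − 153.0961| = 0.73 per GBP (in JPY)

0.73 per GBP (in JPY)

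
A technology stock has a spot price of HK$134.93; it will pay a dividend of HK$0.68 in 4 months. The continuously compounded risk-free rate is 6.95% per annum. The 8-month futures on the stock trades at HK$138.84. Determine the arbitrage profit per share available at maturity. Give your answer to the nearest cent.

PV(dividends) I = 0.68·e^(−0.0695·4/12) = 0.6644
Fair futures F* = (S − I)·e^(rT) = (134.93 − 0.6644)·e^0.046333 = 134.2656 × 1.047423 = 140.6329
Market HK$138.84 < fair 140.6329: forward underpriced → reverse cash-and-carry (short the stock, invest proceeds at r, pay the dividends, go long the forward).
Profit at T = |F_mkt − F*| = |138.84 − 140.6329| = HK$1.79 per share

HK$1.79 per share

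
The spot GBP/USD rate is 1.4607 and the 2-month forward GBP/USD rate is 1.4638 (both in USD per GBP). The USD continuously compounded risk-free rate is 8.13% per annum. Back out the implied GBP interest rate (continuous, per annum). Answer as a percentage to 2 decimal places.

F = S·e^((r_USD − r_GBP)T) ⇒ r_GBP = r_USD − ln(F/S)/T
ln(1.4638/1.4607) = 0.002120; /(2/12) = 0.012720
r_GBP = 0.0813 − 0.012720 = 0.068580
r_GBP = 6.86%

6.86%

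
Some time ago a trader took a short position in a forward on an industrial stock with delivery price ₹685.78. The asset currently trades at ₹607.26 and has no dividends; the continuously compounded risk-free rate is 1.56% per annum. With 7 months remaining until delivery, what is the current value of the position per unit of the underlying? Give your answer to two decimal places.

Current fair forward for the remaining 7 months: F = S·e^(r·T), r = 0.0156
F = 607.26 · e^(0.0156 × 7/12) = 607.26 × 1.009142 = 612.8116
Value of long forward = (F − K)·e^(−rT) = (612.8116 − 685.78) · e^(−0.0156·7/12)
= -72.9684 × 0.990941 = -72.31
Short position value = −(long value) = ₹72.31

₹72.31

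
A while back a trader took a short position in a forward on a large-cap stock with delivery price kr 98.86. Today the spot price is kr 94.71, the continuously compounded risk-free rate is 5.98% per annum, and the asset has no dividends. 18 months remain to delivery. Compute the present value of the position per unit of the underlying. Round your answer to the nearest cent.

Current fair forward for the remaining 18 months: F = S·e^(r·T), r = 0.0598
F = 94.71 · e^(0.0598 × 18/12) = 94.71 × 1.093846 = 103.5982
Value of long forward = (F − K)·e^(−rT) = (103.5982 − 98.86) · e^(−0.0598·18/12)
= 4.7382 × 0.914205 = 4.33
Short position value = −(long value) = -kr 4.33

-kr 4.33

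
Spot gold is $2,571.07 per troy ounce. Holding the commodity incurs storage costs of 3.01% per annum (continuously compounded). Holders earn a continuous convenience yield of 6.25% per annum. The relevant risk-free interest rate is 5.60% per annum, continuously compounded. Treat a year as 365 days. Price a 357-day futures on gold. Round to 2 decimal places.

Net carry = r + u − y = 0.0560 + 0.0301 − 0.0625 = 0.0236
F = S·e^((r+u−y)T) = 2571.07 · e^(0.0236 × 357/365) = 2571.07 · e^0.02308274
= 2571.07 × 1.02335121 = $2,631.11 per troy ounce

$2,631.11 per troy ounce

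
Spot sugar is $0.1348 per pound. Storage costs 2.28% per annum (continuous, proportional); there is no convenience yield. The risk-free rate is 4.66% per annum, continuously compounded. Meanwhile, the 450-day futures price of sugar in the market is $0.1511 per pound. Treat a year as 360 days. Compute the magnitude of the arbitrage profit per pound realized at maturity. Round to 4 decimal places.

Fair futures: F* = S·e^(carry·T), with carry = (r + u) = 0.0466 + 0.0228 = 0.0694
F* = 0.1348 · e^(0.0694 × 450/360) = 0.1348 · e^0.086750 = 0.1348 × 1.090624 = $0.1470
Market $0.1511 > fair $0.1470: forward overpriced → cash-and-carry (buy spot, short the forward).
At maturity, profit = |F_mkt − F*| = |0.1511 − 0.1470| = $0.0041 per pound

$0.0041 per pound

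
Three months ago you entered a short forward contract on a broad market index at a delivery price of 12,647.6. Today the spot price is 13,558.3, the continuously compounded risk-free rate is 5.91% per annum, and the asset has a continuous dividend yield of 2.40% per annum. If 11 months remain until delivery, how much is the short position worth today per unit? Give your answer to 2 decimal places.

-1282.63

Current fair forward for the remaining 11 months: F = S·e^((r − q)·T), (r − q) = 0.0591 − 0.0240 = 0.0351
F = 13558.3 · e^(0.0351 × 11/12) = 13558.3 × 1.03269821 = 14001.6321
Value of long forward = (F − K)·e^(−rT) = (14001.6321 − 12647.6) · e^(−0.0591·11/12)
= 1354.0321 × 0.94726632 = 1282.63
Short position value = −(long value) = -1282.63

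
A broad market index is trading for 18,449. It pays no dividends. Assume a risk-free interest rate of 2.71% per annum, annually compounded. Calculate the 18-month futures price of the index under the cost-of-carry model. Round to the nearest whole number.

F = S · (1+r)^T
= 18449 × 1.040924
F = 19,204

19,204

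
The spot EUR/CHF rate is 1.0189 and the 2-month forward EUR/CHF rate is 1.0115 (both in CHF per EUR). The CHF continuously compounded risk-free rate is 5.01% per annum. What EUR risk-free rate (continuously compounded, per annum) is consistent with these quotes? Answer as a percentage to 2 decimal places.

F = S·e^((r_CHF − r_EUR)T) ⇒ r_EUR = r_CHF − ln(F/S)/T
ln(1.0115/1.0189) = -0.007289; /(2/12) = -0.043734
r_EUR = 0.0501 + 0.043734 = 0.093834
r_EUR = 9.38%

9.38%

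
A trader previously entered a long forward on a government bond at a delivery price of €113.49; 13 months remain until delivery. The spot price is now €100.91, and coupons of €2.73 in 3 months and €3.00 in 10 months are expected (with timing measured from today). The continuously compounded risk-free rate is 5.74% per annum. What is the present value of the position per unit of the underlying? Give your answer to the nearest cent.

PV(remaining coupons) I = 2.73·e^(−0.0574·3/12) + 3.00·e^(−0.0574·10/12) = 5.5510
Current forward F = (S − I)·e^(rT) = (100.91 − 5.5510)·e^(0.0574·13/12) = 95.3590 × 1.064157 = 101.4769
Value (long) = (F − K)·e^(−rT) = (101.4769 − 113.49) × 0.939711 = -11.2888
Value = -€11.29

-€11.29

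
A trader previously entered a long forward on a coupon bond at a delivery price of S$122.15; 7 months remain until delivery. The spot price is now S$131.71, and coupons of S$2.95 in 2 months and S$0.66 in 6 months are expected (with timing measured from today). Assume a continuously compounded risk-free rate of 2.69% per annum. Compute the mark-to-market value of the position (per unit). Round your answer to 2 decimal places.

PV(remaining coupons) I = 2.95·e^(−0.0269·2/12) + 0.66·e^(−0.0269·6/12) = 3.5880
Current forward F = (S − I)·e^(rT) = (131.71 − 3.5880)·e^(0.0269·7/12) = 128.1220 × 1.015815 = 130.1482
Value (long) = (F − K)·e^(−rT) = (130.1482 − 122.15) × 0.984431 = 7.8737
Value = S$7.87

S$7.87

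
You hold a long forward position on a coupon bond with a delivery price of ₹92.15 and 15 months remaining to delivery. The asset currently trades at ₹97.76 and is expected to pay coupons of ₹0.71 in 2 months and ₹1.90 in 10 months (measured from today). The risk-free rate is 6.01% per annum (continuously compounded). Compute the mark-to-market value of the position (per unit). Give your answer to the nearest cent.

₹9.77

PV(remaining coupons) I = 0.71·e^(−0.0601·2/12) + 1.90·e^(−0.0601·10/12) = 2.5101
Current forward F = (S − I)·e^(rT) = (97.76 − 2.5101)·e^(0.0601·15/12) = 95.2499 × 1.078019 = 102.6812
Value (long) = (F − K)·e^(−rT) = (102.6812 − 92.15) × 0.927628 = 9.7690
Value = ₹9.77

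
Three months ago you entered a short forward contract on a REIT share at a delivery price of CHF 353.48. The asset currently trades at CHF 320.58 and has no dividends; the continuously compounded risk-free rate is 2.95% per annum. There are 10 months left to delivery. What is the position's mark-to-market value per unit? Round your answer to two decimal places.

CHF 24.32

Current fair forward for the remaining 10 months: F = S·e^(r·T), r = 0.0295
F = 320.58 · e^(0.0295 × 10/12) = 320.58 × 1.024888 = 328.5586
Value of long forward = (F − K)·e^(−rT) = (328.5586 − 353.48) · e^(−0.0295·10/12)
= -24.9214 × 0.975716 = -24.32
Short position value = −(long value) = CHF 24.32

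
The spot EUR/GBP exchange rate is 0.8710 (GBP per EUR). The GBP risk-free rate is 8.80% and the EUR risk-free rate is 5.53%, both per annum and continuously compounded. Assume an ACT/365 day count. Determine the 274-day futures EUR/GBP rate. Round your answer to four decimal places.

0.8926

F = S·e^((r_GBP − r_EUR)T) = 0.8710 · e^((0.0880 − 0.0553) × 274/365)
= 0.8710 · e^0.024547 = 0.8710 × 1.024851
F = 0.8926 GBP per EUR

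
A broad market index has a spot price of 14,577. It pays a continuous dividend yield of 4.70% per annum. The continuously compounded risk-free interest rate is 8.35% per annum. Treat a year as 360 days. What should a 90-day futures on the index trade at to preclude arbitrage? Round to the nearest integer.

F = S·e^((r − q)T) = 14577 · e^((0.0835 − 0.0470) × 90/360)
= 14577 · e^0.009125 = 14577 × 1.009167
F = 14,711

14,711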